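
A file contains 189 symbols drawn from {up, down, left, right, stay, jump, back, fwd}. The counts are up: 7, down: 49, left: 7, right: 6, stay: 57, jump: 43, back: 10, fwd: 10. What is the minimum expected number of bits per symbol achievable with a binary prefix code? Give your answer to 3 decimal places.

2.492 bits/symbol

Probabilities are the counts divided by 189.
Repeatedly combine the two least-probable nodes; the expected code length is the sum of the merged weights.
merge 2/63 + 1/27 → 13/189
merge 1/27 + 10/189 → 17/189
merge 10/189 + 13/189 → 23/189
merge 17/189 + 23/189 → 40/189
merge 40/189 + 43/189 → 83/189
merge 7/27 + 19/63 → 106/189
merge 83/189 + 106/189 → 1
L = 13/189 + 17/189 + 23/189 + 40/189 + 83/189 + 106/189 + 1 = 157/63 ≈ 2.492 bits/symbol.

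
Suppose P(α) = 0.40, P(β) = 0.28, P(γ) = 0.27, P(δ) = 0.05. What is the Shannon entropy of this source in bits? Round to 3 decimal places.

1.769 bits

H = −Σ pᵢ log₂ pᵢ.
−0.40·log₂(0.40) = 0.5288
−0.28·log₂(0.28) = 0.5142
−0.27·log₂(0.27) = 0.5100
−0.05·log₂(0.05) = 0.2161
Sum ≈ 1.7691 → 1.769 bits.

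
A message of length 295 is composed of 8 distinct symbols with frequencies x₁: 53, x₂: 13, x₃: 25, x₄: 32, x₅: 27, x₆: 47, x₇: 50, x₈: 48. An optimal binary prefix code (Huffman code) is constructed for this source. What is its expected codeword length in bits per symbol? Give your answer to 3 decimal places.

2.949 bits/symbol

Probabilities are the counts divided by 295.
Repeatedly combine the two least-probable nodes; the expected code length is the sum of the merged weights.
merge 13/295 + 5/59 → 38/295
merge 27/295 + 32/295 → 1/5
merge 38/295 + 47/295 → 17/59
merge 48/295 + 10/59 → 98/295
merge 53/295 + 1/5 → 112/295
merge 17/59 + 98/295 → 183/295
merge 112/295 + 183/295 → 1
L = 38/295 + 1/5 + 17/59 + 98/295 + 112/295 + 183/295 + 1 = 174/59 ≈ 2.949 bits/symbol.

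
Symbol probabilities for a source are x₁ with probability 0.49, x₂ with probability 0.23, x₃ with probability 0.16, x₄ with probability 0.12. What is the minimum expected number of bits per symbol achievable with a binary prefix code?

1.79 bits/symbol

Repeatedly combine the two least-probable nodes; the expected code length is the sum of the merged weights.
merge 3/25 + 4/25 → 7/25
merge 23/100 + 7/25 → 51/100
merge 49/100 + 51/100 → 1
L = 7/25 + 51/100 + 1 = 179/100 = 1.79 bits/symbol.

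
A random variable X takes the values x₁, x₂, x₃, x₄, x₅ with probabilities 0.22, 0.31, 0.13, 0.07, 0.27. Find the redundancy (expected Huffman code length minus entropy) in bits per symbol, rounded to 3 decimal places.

0.034 bits

Entropy H = −Σ p log₂ p ≈ 2.1656 bits.
Huffman merges: 7/100+13/100→1/5; 1/5+11/50→21/50; 27/100+31/100→29/50; 21/50+29/50→1. L = 11/5 ≈ 2.2000.
L − H = 2.2000 − 2.1656 = 0.034 bits.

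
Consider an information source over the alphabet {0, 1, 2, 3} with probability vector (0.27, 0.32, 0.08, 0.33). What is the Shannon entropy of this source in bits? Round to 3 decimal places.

1.855 bits

H = −Σ pᵢ log₂ pᵢ.
−0.27·log₂(0.27) = 0.5100
−0.32·log₂(0.32) = 0.5260
−0.08·log₂(0.08) = 0.2915
−0.33·log₂(0.33) = 0.5278
Sum ≈ 1.8554 → 1.855 bits.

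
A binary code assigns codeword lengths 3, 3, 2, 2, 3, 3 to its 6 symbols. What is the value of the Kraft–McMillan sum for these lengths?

With common denominator 2^3 = 8: Σ 2^(−ℓᵢ) = 1/8 + 1/8 + 2/8 + 2/8 + 1/8 + 1/8 = 8/8 = 1.

1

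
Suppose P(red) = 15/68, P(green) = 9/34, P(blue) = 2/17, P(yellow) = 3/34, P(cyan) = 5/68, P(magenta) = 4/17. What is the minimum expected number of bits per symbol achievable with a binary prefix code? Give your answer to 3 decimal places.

2.441 bits/symbol

Repeatedly combine the two least-probable nodes; the expected code length is the sum of the merged weights.
merge 5/68 + 3/34 → 11/68
merge 2/17 + 11/68 → 19/68
merge 15/68 + 4/17 → 31/68
merge 9/34 + 19/68 → 37/68
merge 31/68 + 37/68 → 1
L = 11/68 + 19/68 + 31/68 + 37/68 + 1 = 83/34 ≈ 2.441 bits/symbol.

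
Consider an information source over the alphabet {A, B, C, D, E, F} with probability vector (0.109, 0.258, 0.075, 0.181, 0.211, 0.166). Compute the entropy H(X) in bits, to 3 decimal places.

H = −Σ pᵢ log₂ pᵢ.
−0.109·log₂(0.109) = 0.3485
−0.258·log₂(0.258) = 0.5043
−0.075·log₂(0.075) = 0.2803
−0.181·log₂(0.181) = 0.4463
−0.211·log₂(0.211) = 0.4736
−0.166·log₂(0.166) = 0.4301
Sum ≈ 2.4831 → 2.483 bits.

2.483 bits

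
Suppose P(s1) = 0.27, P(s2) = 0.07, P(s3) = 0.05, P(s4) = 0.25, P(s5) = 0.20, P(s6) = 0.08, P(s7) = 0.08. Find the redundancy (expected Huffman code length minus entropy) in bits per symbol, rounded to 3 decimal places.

Entropy H = −Σ p log₂ p ≈ 2.5421 bits.
Huffman merges: 1/20+7/100→3/25; 2/25+2/25→4/25; 3/25+4/25→7/25; 1/5+1/4→9/20; 27/100+7/25→11/20; 9/20+11/20→1. L = 64/25 ≈ 2.5600.
L − H = 2.5600 − 2.5421 = 0.018 bits.

0.018 bits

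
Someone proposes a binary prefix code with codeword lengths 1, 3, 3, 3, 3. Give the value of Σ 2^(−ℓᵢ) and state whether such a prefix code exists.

1; yes

With common denominator 2^3 = 8: Σ 2^(−ℓᵢ) = 4/8 + 1/8 + 1/8 + 1/8 + 1/8 = 8/8 = 1.
Kraft's inequality requires Σ ≤ 1; here Σ = 1 ≤ 1, so such a prefix code exists.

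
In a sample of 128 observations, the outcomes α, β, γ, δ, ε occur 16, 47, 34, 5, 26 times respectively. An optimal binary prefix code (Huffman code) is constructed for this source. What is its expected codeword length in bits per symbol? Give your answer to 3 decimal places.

Probabilities are the counts divided by 128.
Repeatedly combine the two least-probable nodes; the expected code length is the sum of the merged weights.
merge 5/128 + 1/8 → 21/128
merge 21/128 + 13/64 → 47/128
merge 17/64 + 47/128 → 81/128
merge 47/128 + 81/128 → 1
L = 21/128 + 47/128 + 81/128 + 1 = 277/128 ≈ 2.164 bits/symbol.

2.164 bits/symbol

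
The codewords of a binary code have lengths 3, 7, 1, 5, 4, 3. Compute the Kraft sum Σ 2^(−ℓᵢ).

With common denominator 2^7 = 128: Σ 2^(−ℓᵢ) = 16/128 + 1/128 + 64/128 + 4/128 + 8/128 + 16/128 = 109/128 = 0.8515625.

0.8515625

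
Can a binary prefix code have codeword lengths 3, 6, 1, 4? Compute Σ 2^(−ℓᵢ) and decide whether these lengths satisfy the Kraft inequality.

0.703125; yes

With common denominator 2^6 = 64: Σ 2^(−ℓᵢ) = 8/64 + 1/64 + 32/64 + 4/64 = 45/64 = 0.703125.
Kraft's inequality requires Σ ≤ 1; here Σ = 0.703125 ≤ 1, so such a prefix code exists.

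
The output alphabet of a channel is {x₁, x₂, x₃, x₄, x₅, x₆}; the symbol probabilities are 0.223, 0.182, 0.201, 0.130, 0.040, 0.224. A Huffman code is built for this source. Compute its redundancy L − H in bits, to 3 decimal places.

0.075 bits

Entropy H = −Σ p log₂ p ≈ 2.4473 bits.
Huffman merges: 1/25+13/100→17/100; 17/100+91/500→44/125; 201/1000+223/1000→53/125; 28/125+44/125→72/125; 53/125+72/125→1. L = 1261/500 ≈ 2.5220.
L − H = 2.5220 − 2.4473 = 0.075 bits.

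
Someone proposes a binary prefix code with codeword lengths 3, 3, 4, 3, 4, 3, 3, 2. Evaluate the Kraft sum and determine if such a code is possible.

1; yes

With common denominator 2^4 = 16: Σ 2^(−ℓᵢ) = 2/16 + 2/16 + 1/16 + 2/16 + 1/16 + 2/16 + 2/16 + 4/16 = 16/16 = 1.
Kraft's inequality requires Σ ≤ 1; here Σ = 1 ≤ 1, so such a prefix code exists.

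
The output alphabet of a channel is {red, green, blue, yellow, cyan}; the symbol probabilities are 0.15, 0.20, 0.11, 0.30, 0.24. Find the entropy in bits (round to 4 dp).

H = −Σ pᵢ log₂ pᵢ.
−0.15·log₂(0.15) = 0.4105
−0.20·log₂(0.20) = 0.4644
−0.11·log₂(0.11) = 0.3503
−0.30·log₂(0.30) = 0.5211
−0.24·log₂(0.24) = 0.4941
Sum ≈ 2.2404 → 2.2404 bits.

2.2404 bits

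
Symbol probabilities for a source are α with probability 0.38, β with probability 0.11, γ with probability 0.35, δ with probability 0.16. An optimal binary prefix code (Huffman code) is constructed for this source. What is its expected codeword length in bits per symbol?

1.89 bits/symbol

Repeatedly combine the two least-probable nodes; the expected code length is the sum of the merged weights.
merge 11/100 + 4/25 → 27/100
merge 27/100 + 7/20 → 31/50
merge 19/50 + 31/50 → 1
L = 27/100 + 31/50 + 1 = 189/100 = 1.89 bits/symbol.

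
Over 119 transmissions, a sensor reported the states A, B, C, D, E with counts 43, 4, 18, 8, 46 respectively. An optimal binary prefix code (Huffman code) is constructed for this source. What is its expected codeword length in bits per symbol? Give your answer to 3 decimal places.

1.966 bits/symbol

Probabilities are the counts divided by 119.
Repeatedly combine the two least-probable nodes; the expected code length is the sum of the merged weights.
merge 4/119 + 8/119 → 12/119
merge 12/119 + 18/119 → 30/119
merge 30/119 + 43/119 → 73/119
merge 46/119 + 73/119 → 1
L = 12/119 + 30/119 + 73/119 + 1 = 234/119 ≈ 1.966 bits/symbol.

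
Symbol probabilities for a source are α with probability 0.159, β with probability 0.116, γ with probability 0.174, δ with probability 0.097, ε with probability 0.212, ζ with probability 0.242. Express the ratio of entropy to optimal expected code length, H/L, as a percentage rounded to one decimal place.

Entropy H = −Σ p log₂ p ≈ 2.5176 bits.
Huffman merges: 97/1000+29/250→213/1000; 159/1000+87/500→333/1000; 53/250+213/1000→17/40; 121/500+333/1000→23/40; 17/40+23/40→1. L = 1273/500 ≈ 2.5460.
Efficiency = H/L = 2.5176/2.5460 = 98.9%.

98.9%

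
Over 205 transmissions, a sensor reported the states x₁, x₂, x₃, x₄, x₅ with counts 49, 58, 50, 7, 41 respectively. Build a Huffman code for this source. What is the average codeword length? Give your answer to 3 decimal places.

Probabilities are the counts divided by 205.
Repeatedly combine the two least-probable nodes; the expected code length is the sum of the merged weights.
merge 7/205 + 1/5 → 48/205
merge 48/205 + 49/205 → 97/205
merge 10/41 + 58/205 → 108/205
merge 97/205 + 108/205 → 1
L = 48/205 + 97/205 + 108/205 + 1 = 458/205 ≈ 2.234 bits/symbol.

2.234 bits/symbol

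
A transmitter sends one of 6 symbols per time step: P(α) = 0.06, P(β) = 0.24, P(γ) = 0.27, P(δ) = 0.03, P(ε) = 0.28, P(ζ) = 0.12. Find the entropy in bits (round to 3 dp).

2.281 bits

H = −Σ pᵢ log₂ pᵢ.
−0.06·log₂(0.06) = 0.2435
−0.24·log₂(0.24) = 0.4941
−0.27·log₂(0.27) = 0.5100
−0.03·log₂(0.03) = 0.1518
−0.28·log₂(0.28) = 0.5142
−0.12·log₂(0.12) = 0.3671
Sum ≈ 2.2807 → 2.281 bits.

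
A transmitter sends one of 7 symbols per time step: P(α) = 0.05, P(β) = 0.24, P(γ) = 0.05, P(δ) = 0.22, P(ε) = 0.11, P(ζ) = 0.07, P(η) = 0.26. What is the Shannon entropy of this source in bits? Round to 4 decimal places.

2.5310 bits

H = −Σ pᵢ log₂ pᵢ.
−0.05·log₂(0.05) = 0.2161
−0.24·log₂(0.24) = 0.4941
−0.05·log₂(0.05) = 0.2161
−0.22·log₂(0.22) = 0.4806
−0.11·log₂(0.11) = 0.3503
−0.07·log₂(0.07) = 0.2686
−0.26·log₂(0.26) = 0.5053
Sum ≈ 2.5310 → 2.5310 bits.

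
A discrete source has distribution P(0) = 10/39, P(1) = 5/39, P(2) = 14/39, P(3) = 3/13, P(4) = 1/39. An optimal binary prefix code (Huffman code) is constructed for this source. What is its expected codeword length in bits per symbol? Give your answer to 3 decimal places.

2.154 bits/symbol

Repeatedly combine the two least-probable nodes; the expected code length is the sum of the merged weights.
merge 1/39 + 5/39 → 2/13
merge 2/13 + 3/13 → 5/13
merge 10/39 + 14/39 → 8/13
merge 5/13 + 8/13 → 1
L = 2/13 + 5/13 + 8/13 + 1 = 28/13 ≈ 2.154 bits/symbol.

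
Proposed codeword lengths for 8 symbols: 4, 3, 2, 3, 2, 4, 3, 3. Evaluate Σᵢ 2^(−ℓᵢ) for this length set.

1.125

With common denominator 2^4 = 16: Σ 2^(−ℓᵢ) = 1/16 + 2/16 + 4/16 + 2/16 + 4/16 + 1/16 + 2/16 + 2/16 = 18/16 = 1.125.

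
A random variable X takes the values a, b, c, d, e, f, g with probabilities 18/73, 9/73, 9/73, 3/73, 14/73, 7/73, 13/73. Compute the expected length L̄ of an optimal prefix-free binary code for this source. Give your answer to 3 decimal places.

Repeatedly combine the two least-probable nodes; the expected code length is the sum of the merged weights.
merge 3/73 + 7/73 → 10/73
merge 9/73 + 9/73 → 18/73
merge 10/73 + 13/73 → 23/73
merge 14/73 + 18/73 → 32/73
merge 18/73 + 23/73 → 41/73
merge 32/73 + 41/73 → 1
L = 10/73 + 18/73 + 23/73 + 32/73 + 41/73 + 1 = 197/73 ≈ 2.699 bits/symbol.

2.699 bits/symbol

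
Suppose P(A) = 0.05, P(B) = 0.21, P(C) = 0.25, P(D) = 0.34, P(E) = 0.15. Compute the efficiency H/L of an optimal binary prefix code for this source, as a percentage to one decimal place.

96.8%

Entropy H = −Σ p log₂ p ≈ 2.1286 bits.
Huffman merges: 1/20+3/20→1/5; 1/5+21/100→41/100; 1/4+17/50→59/100; 41/100+59/100→1. L = 11/5 ≈ 2.2000.
Efficiency = H/L = 2.1286/2.2000 = 96.8%.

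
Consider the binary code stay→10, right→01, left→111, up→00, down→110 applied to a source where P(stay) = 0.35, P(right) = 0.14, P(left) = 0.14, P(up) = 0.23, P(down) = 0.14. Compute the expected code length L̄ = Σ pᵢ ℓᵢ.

L̄ = Σ pᵢ·ℓᵢ = 0.35·2 + 0.14·2 + 0.14·3 + 0.23·2 + 0.14·3 = 2.28 bits/symbol.

2.28 bits/symbol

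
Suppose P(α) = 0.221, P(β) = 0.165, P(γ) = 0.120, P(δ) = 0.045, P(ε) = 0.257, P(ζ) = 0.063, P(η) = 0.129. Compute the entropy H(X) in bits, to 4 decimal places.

H = −Σ pᵢ log₂ pᵢ.
−0.221·log₂(0.221) = 0.4813
−0.165·log₂(0.165) = 0.4289
−0.120·log₂(0.120) = 0.3671
−0.045·log₂(0.045) = 0.2013
−0.257·log₂(0.257) = 0.5038
−0.063·log₂(0.063) = 0.2513
−0.129·log₂(0.129) = 0.3811
Sum ≈ 2.6148 → 2.6148 bits.

2.6148 bits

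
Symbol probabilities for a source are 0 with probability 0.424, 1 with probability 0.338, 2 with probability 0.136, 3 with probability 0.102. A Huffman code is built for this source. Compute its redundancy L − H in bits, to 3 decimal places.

Entropy H = −Σ p log₂ p ≈ 1.7812 bits.
Huffman merges: 51/500+17/125→119/500; 119/500+169/500→72/125; 53/125+72/125→1. L = 907/500 ≈ 1.8140.
L − H = 1.8140 − 1.7812 = 0.033 bits.

0.033 bits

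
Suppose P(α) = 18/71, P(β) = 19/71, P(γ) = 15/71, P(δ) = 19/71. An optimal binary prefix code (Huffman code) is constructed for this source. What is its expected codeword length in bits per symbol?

2 bits/symbol

Repeatedly combine the two least-probable nodes; the expected code length is the sum of the merged weights.
merge 15/71 + 18/71 → 33/71
merge 19/71 + 19/71 → 38/71
merge 33/71 + 38/71 → 1
L = 33/71 + 38/71 + 1 = 2 bits/symbol.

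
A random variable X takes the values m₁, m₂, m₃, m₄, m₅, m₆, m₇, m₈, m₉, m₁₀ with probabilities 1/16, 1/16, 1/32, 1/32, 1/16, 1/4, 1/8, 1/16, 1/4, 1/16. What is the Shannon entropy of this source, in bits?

Each probability is a power of 1/2, so log₂(1/p) is an integer.
H = Σ p·log₂(1/p) = 1/16·4 + 1/16·4 + 1/32·5 + 1/32·5 + 1/16·4 + 1/4·2 + 1/8·3 + 1/16·4 + 1/4·2 + 1/16·4 = 2.9375 bits.

2.9375 bits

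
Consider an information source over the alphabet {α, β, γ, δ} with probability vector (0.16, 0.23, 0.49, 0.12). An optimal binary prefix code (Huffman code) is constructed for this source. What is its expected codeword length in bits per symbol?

Repeatedly combine the two least-probable nodes; the expected code length is the sum of the merged weights.
merge 3/25 + 4/25 → 7/25
merge 23/100 + 7/25 → 51/100
merge 49/100 + 51/100 → 1
L = 7/25 + 51/100 + 1 = 179/100 = 1.79 bits/symbol.

1.79 bits/symbol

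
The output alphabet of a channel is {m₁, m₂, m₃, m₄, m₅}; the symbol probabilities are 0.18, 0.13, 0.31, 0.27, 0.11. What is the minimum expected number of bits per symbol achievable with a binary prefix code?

2.24 bits/symbol

Repeatedly combine the two least-probable nodes; the expected code length is the sum of the merged weights.
merge 11/100 + 13/100 → 6/25
merge 9/50 + 6/25 → 21/50
merge 27/100 + 31/100 → 29/50
merge 21/50 + 29/50 → 1
L = 6/25 + 21/50 + 29/50 + 1 = 56/25 = 2.24 bits/symbol.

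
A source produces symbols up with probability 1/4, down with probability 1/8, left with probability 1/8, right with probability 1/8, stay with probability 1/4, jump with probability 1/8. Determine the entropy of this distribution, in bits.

Each probability is a power of 1/2, so log₂(1/p) is an integer.
H = Σ p·log₂(1/p) = 1/4·2 + 1/8·3 + 1/8·3 + 1/8·3 + 1/4·2 + 1/8·3 = 2.5 bits.

2.5 bits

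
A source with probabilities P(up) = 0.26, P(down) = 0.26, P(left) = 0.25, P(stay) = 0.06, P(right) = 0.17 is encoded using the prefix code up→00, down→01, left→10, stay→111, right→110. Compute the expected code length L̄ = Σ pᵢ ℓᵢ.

2.23 bits/symbol

L̄ = Σ pᵢ·ℓᵢ = 0.26·2 + 0.26·2 + 0.25·2 + 0.06·3 + 0.17·3 = 2.23 bits/symbol.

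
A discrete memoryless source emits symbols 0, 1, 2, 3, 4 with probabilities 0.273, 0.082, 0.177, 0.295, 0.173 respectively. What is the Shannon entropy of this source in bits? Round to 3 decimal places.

2.207 bits

H = −Σ pᵢ log₂ pᵢ.
−0.273·log₂(0.273) = 0.5113
−0.082·log₂(0.082) = 0.2959
−0.177·log₂(0.177) = 0.4422
−0.295·log₂(0.295) = 0.5196
−0.173·log₂(0.173) = 0.4379
Sum ≈ 2.2068 → 2.207 bits.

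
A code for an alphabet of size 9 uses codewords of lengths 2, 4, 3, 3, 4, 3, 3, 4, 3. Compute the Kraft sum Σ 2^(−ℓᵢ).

1.0625

With common denominator 2^4 = 16: Σ 2^(−ℓᵢ) = 4/16 + 1/16 + 2/16 + 2/16 + 1/16 + 2/16 + 2/16 + 1/16 + 2/16 = 17/16 = 1.0625.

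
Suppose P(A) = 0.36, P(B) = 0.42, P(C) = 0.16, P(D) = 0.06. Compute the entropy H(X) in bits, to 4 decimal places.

H = −Σ pᵢ log₂ pᵢ.
−0.36·log₂(0.36) = 0.5306
−0.42·log₂(0.42) = 0.5256
−0.16·log₂(0.16) = 0.4230
−0.06·log₂(0.06) = 0.2435
Sum ≈ 1.7228 → 1.7228 bits.

1.7228 bits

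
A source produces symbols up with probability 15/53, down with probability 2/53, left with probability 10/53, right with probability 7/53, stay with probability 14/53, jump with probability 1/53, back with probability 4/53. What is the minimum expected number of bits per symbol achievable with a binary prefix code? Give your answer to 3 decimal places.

Repeatedly combine the two least-probable nodes; the expected code length is the sum of the merged weights.
merge 1/53 + 2/53 → 3/53
merge 3/53 + 4/53 → 7/53
merge 7/53 + 7/53 → 14/53
merge 10/53 + 14/53 → 24/53
merge 14/53 + 15/53 → 29/53
merge 24/53 + 29/53 → 1
L = 3/53 + 7/53 + 14/53 + 24/53 + 29/53 + 1 = 130/53 ≈ 2.453 bits/symbol.

2.453 bits/symbol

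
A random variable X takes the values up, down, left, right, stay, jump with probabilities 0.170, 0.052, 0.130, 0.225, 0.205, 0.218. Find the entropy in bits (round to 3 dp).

H = −Σ pᵢ log₂ pᵢ.
−0.170·log₂(0.170) = 0.4346
−0.052·log₂(0.052) = 0.2218
−0.130·log₂(0.130) = 0.3826
−0.225·log₂(0.225) = 0.4842
−0.205·log₂(0.205) = 0.4687
−0.218·log₂(0.218) = 0.4791
Sum ≈ 2.4710 → 2.471 bits.

2.471 bits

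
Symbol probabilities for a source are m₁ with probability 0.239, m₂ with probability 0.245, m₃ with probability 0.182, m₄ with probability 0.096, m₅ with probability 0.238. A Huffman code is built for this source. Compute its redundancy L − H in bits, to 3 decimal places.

Entropy H = −Σ p log₂ p ≈ 2.2555 bits.
Huffman merges: 12/125+91/500→139/500; 119/500+239/1000→477/1000; 49/200+139/500→523/1000; 477/1000+523/1000→1. L = 1139/500 ≈ 2.2780.
L − H = 2.2780 − 2.2555 = 0.023 bits.

0.023 bits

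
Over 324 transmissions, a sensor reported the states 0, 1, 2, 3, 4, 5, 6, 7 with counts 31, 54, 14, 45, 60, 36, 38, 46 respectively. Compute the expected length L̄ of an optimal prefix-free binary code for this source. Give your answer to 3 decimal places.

2.954 bits/symbol

Probabilities are the counts divided by 324.
Repeatedly combine the two least-probable nodes; the expected code length is the sum of the merged weights.
merge 7/162 + 31/324 → 5/36
merge 1/9 + 19/162 → 37/162
merge 5/36 + 5/36 → 5/18
merge 23/162 + 1/6 → 25/81
merge 5/27 + 37/162 → 67/162
merge 5/18 + 25/81 → 95/162
merge 67/162 + 95/162 → 1
L = 5/36 + 37/162 + 5/18 + 25/81 + 67/162 + 95/162 + 1 = 319/108 ≈ 2.954 bits/symbol.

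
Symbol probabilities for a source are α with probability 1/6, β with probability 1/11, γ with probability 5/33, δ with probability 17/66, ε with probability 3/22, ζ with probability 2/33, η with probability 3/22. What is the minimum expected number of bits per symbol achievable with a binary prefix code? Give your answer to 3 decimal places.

2.727 bits/symbol

Repeatedly combine the two least-probable nodes; the expected code length is the sum of the merged weights.
merge 2/33 + 1/11 → 5/33
merge 3/22 + 3/22 → 3/11
merge 5/33 + 5/33 → 10/33
merge 1/6 + 17/66 → 14/33
merge 3/11 + 10/33 → 19/33
merge 14/33 + 19/33 → 1
L = 5/33 + 3/11 + 10/33 + 14/33 + 19/33 + 1 = 30/11 ≈ 2.727 bits/symbol.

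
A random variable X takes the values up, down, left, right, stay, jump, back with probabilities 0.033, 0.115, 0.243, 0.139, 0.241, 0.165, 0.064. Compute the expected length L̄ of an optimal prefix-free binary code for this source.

Repeatedly combine the two least-probable nodes; the expected code length is the sum of the merged weights.
merge 33/1000 + 8/125 → 97/1000
merge 97/1000 + 23/200 → 53/250
merge 139/1000 + 33/200 → 38/125
merge 53/250 + 241/1000 → 453/1000
merge 243/1000 + 38/125 → 547/1000
merge 453/1000 + 547/1000 → 1
L = 97/1000 + 53/250 + 38/125 + 453/1000 + 547/1000 + 1 = 2613/1000 = 2.613 bits/symbol.

2.613 bits/symbol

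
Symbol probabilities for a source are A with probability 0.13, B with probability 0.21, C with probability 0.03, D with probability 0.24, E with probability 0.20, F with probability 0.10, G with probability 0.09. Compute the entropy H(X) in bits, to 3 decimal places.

H = −Σ pᵢ log₂ pᵢ.
−0.13·log₂(0.13) = 0.3826
−0.21·log₂(0.21) = 0.4728
−0.03·log₂(0.03) = 0.1518
−0.24·log₂(0.24) = 0.4941
−0.20·log₂(0.20) = 0.4644
−0.10·log₂(0.10) = 0.3322
−0.09·log₂(0.09) = 0.3127
Sum ≈ 2.6106 → 2.611 bits.

2.611 bits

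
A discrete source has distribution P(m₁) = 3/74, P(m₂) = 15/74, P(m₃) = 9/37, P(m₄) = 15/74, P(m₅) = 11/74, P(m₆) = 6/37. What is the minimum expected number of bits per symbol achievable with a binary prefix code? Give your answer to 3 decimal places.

Repeatedly combine the two least-probable nodes; the expected code length is the sum of the merged weights.
merge 3/74 + 11/74 → 7/37
merge 6/37 + 7/37 → 13/37
merge 15/74 + 15/74 → 15/37
merge 9/37 + 13/37 → 22/37
merge 15/37 + 22/37 → 1
L = 7/37 + 13/37 + 15/37 + 22/37 + 1 = 94/37 ≈ 2.541 bits/symbol.

2.541 bits/symbol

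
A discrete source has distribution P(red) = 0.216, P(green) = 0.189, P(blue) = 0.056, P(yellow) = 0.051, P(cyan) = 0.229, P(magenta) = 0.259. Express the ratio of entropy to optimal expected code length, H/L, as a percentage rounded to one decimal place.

Entropy H = −Σ p log₂ p ≈ 2.3754 bits.
Huffman merges: 51/1000+7/125→107/1000; 107/1000+189/1000→37/125; 27/125+229/1000→89/200; 259/1000+37/125→111/200; 89/200+111/200→1. L = 2403/1000 ≈ 2.4030.
Efficiency = H/L = 2.3754/2.4030 = 98.9%.

98.9%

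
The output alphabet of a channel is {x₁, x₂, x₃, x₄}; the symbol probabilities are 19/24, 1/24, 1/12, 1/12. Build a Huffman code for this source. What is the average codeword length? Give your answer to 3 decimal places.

Repeatedly combine the two least-probable nodes; the expected code length is the sum of the merged weights.
merge 1/24 + 1/12 → 1/8
merge 1/12 + 1/8 → 5/24
merge 5/24 + 19/24 → 1
L = 1/8 + 5/24 + 1 = 4/3 ≈ 1.333 bits/symbol.

1.333 bits/symbol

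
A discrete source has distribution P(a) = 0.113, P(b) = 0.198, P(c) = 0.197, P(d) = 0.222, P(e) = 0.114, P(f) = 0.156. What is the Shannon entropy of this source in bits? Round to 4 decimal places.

H = −Σ pᵢ log₂ pᵢ.
−0.113·log₂(0.113) = 0.3555
−0.198·log₂(0.198) = 0.4626
−0.197·log₂(0.197) = 0.4617
−0.222·log₂(0.222) = 0.4820
−0.114·log₂(0.114) = 0.3571
−0.156·log₂(0.156) = 0.4181
Sum ≈ 2.5371 → 2.5371 bits.

2.5371 bits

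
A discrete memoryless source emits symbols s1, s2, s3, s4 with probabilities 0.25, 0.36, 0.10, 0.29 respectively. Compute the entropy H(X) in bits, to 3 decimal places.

H = −Σ pᵢ log₂ pᵢ.
−0.25·log₂(0.25) = 0.5000
−0.36·log₂(0.36) = 0.5306
−0.10·log₂(0.10) = 0.3322
−0.29·log₂(0.29) = 0.5179
Sum ≈ 1.8807 → 1.881 bits.

1.881 bits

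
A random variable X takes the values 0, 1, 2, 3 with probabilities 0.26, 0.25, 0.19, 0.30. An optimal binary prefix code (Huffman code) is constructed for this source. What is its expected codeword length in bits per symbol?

2 bits/symbol

Repeatedly combine the two least-probable nodes; the expected code length is the sum of the merged weights.
merge 19/100 + 1/4 → 11/25
merge 13/50 + 3/10 → 14/25
merge 11/25 + 14/25 → 1
L = 11/25 + 14/25 + 1 = 2 bits/symbol.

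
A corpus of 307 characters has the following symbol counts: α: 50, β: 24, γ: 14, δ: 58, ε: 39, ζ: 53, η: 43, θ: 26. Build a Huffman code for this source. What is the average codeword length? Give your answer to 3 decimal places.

2.935 bits/symbol

Probabilities are the counts divided by 307.
Repeatedly combine the two least-probable nodes; the expected code length is the sum of the merged weights.
merge 14/307 + 24/307 → 38/307
merge 26/307 + 38/307 → 64/307
merge 39/307 + 43/307 → 82/307
merge 50/307 + 53/307 → 103/307
merge 58/307 + 64/307 → 122/307
merge 82/307 + 103/307 → 185/307
merge 122/307 + 185/307 → 1
L = 38/307 + 64/307 + 82/307 + 103/307 + 122/307 + 185/307 + 1 = 901/307 ≈ 2.935 bits/symbol.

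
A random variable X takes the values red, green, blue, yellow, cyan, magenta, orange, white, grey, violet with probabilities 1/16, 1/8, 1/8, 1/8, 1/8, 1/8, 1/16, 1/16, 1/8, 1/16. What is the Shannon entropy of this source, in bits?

3.25 bits

Each probability is a power of 1/2, so log₂(1/p) is an integer.
H = Σ p·log₂(1/p) = 1/16·4 + 1/8·3 + 1/8·3 + 1/8·3 + 1/8·3 + 1/8·3 + 1/16·4 + 1/16·4 + 1/8·3 + 1/16·4 = 3.25 bits.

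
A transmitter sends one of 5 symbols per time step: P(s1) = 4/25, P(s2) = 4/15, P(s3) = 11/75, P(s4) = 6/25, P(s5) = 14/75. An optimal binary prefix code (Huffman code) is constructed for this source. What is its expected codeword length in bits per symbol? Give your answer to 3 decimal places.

2.307 bits/symbol

Repeatedly combine the two least-probable nodes; the expected code length is the sum of the merged weights.
merge 11/75 + 4/25 → 23/75
merge 14/75 + 6/25 → 32/75
merge 4/15 + 23/75 → 43/75
merge 32/75 + 43/75 → 1
L = 23/75 + 32/75 + 43/75 + 1 = 173/75 ≈ 2.307 bits/symbol.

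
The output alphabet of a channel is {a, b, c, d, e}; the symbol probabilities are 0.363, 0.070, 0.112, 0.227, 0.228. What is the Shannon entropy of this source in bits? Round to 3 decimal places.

2.125 bits

H = −Σ pᵢ log₂ pᵢ.
−0.363·log₂(0.363) = 0.5307
−0.070·log₂(0.070) = 0.2686
−0.112·log₂(0.112) = 0.3537
−0.227·log₂(0.227) = 0.4856
−0.228·log₂(0.228) = 0.4863
Sum ≈ 2.1249 → 2.125 bits.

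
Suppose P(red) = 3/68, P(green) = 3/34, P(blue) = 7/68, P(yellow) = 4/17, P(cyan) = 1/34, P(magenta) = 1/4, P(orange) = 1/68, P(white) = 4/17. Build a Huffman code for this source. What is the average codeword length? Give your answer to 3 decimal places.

2.588 bits/symbol

Repeatedly combine the two least-probable nodes; the expected code length is the sum of the merged weights.
merge 1/68 + 1/34 → 3/68
merge 3/68 + 3/68 → 3/34
merge 3/34 + 3/34 → 3/17
merge 7/68 + 3/17 → 19/68
merge 4/17 + 4/17 → 8/17
merge 1/4 + 19/68 → 9/17
merge 8/17 + 9/17 → 1
L = 3/68 + 3/34 + 3/17 + 19/68 + 8/17 + 9/17 + 1 = 44/17 ≈ 2.588 bits/symbol.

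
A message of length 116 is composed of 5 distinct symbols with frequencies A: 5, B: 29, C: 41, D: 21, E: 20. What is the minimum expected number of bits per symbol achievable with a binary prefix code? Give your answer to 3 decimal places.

2.216 bits/symbol

Probabilities are the counts divided by 116.
Repeatedly combine the two least-probable nodes; the expected code length is the sum of the merged weights.
merge 5/116 + 5/29 → 25/116
merge 21/116 + 25/116 → 23/58
merge 1/4 + 41/116 → 35/58
merge 23/58 + 35/58 → 1
L = 25/116 + 23/58 + 35/58 + 1 = 257/116 ≈ 2.216 bits/symbol.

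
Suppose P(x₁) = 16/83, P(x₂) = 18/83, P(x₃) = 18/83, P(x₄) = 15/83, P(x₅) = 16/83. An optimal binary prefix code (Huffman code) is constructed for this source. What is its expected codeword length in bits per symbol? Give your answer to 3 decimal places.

Repeatedly combine the two least-probable nodes; the expected code length is the sum of the merged weights.
merge 15/83 + 16/83 → 31/83
merge 16/83 + 18/83 → 34/83
merge 18/83 + 31/83 → 49/83
merge 34/83 + 49/83 → 1
L = 31/83 + 34/83 + 49/83 + 1 = 197/83 ≈ 2.373 bits/symbol.

2.373 bits/symbol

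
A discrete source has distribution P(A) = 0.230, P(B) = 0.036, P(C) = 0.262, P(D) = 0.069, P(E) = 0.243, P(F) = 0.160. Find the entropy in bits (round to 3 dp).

H = −Σ pᵢ log₂ pᵢ.
−0.230·log₂(0.230) = 0.4877
−0.036·log₂(0.036) = 0.1727
−0.262·log₂(0.262) = 0.5063
−0.069·log₂(0.069) = 0.2662
−0.243·log₂(0.243) = 0.4960
−0.160·log₂(0.160) = 0.4230
Sum ≈ 2.3517 → 2.352 bits.

2.352 bits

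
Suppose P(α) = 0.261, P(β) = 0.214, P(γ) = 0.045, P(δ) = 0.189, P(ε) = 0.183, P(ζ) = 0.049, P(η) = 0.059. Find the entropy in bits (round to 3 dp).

2.540 bits

H = −Σ pᵢ log₂ pᵢ.
−0.261·log₂(0.261) = 0.5058
−0.214·log₂(0.214) = 0.4760
−0.045·log₂(0.045) = 0.2013
−0.189·log₂(0.189) = 0.4543
−0.183·log₂(0.183) = 0.4484
−0.049·log₂(0.049) = 0.2132
−0.059·log₂(0.059) = 0.2409
Sum ≈ 2.5399 → 2.540 bits.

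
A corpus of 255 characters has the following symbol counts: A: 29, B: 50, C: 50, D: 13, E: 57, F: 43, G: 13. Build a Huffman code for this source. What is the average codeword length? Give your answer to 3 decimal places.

2.682 bits/symbol

Probabilities are the counts divided by 255.
Repeatedly combine the two least-probable nodes; the expected code length is the sum of the merged weights.
merge 13/255 + 13/255 → 26/255
merge 26/255 + 29/255 → 11/51
merge 43/255 + 10/51 → 31/85
merge 10/51 + 11/51 → 7/17
merge 19/85 + 31/85 → 10/17
merge 7/17 + 10/17 → 1
L = 26/255 + 11/51 + 31/85 + 7/17 + 10/17 + 1 = 228/85 ≈ 2.682 bits/symbol.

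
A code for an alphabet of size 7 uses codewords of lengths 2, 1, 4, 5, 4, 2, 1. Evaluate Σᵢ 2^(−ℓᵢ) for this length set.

1.65625

With common denominator 2^5 = 32: Σ 2^(−ℓᵢ) = 8/32 + 16/32 + 2/32 + 1/32 + 2/32 + 8/32 + 16/32 = 53/32 = 1.65625.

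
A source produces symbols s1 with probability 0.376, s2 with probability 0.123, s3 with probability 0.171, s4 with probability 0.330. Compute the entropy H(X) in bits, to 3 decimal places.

1.866 bits

H = −Σ pᵢ log₂ pᵢ.
−0.376·log₂(0.376) = 0.5306
−0.123·log₂(0.123) = 0.3719
−0.171·log₂(0.171) = 0.4357
−0.330·log₂(0.330) = 0.5278
Sum ≈ 1.8660 → 1.866 bits.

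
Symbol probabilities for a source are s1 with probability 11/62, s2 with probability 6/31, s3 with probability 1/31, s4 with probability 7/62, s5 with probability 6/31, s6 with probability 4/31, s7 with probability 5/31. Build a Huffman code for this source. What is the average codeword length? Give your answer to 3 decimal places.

Repeatedly combine the two least-probable nodes; the expected code length is the sum of the merged weights.
merge 1/31 + 7/62 → 9/62
merge 4/31 + 9/62 → 17/62
merge 5/31 + 11/62 → 21/62
merge 6/31 + 6/31 → 12/31
merge 17/62 + 21/62 → 19/31
merge 12/31 + 19/31 → 1
L = 9/62 + 17/62 + 21/62 + 12/31 + 19/31 + 1 = 171/62 ≈ 2.758 bits/symbol.

2.758 bits/symbol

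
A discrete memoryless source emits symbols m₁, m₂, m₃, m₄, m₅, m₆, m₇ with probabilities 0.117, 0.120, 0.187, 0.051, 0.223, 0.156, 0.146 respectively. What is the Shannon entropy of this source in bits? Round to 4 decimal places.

H = −Σ pᵢ log₂ pᵢ.
−0.117·log₂(0.117) = 0.3622
−0.120·log₂(0.120) = 0.3671
−0.187·log₂(0.187) = 0.4523
−0.051·log₂(0.051) = 0.2190
−0.223·log₂(0.223) = 0.4828
−0.156·log₂(0.156) = 0.4181
−0.146·log₂(0.146) = 0.4053
Sum ≈ 2.7067 → 2.7067 bits.

2.7067 bits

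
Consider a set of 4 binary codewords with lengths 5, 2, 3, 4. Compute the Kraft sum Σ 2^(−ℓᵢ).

With common denominator 2^5 = 32: Σ 2^(−ℓᵢ) = 1/32 + 8/32 + 4/32 + 2/32 = 15/32 = 0.46875.

0.46875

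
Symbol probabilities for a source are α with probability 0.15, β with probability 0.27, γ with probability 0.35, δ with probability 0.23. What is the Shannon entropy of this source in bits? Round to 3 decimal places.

H = −Σ pᵢ log₂ pᵢ.
−0.15·log₂(0.15) = 0.4105
−0.27·log₂(0.27) = 0.5100
−0.35·log₂(0.35) = 0.5301
−0.23·log₂(0.23) = 0.4877
Sum ≈ 1.9383 → 1.938 bits.

1.938 bits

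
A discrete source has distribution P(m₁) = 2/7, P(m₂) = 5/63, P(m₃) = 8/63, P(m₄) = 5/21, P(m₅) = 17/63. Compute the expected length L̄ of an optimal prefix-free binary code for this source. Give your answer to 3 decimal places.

Repeatedly combine the two least-probable nodes; the expected code length is the sum of the merged weights.
merge 5/63 + 8/63 → 13/63
merge 13/63 + 5/21 → 4/9
merge 17/63 + 2/7 → 5/9
merge 4/9 + 5/9 → 1
L = 13/63 + 4/9 + 5/9 + 1 = 139/63 ≈ 2.206 bits/symbol.

2.206 bits/symbol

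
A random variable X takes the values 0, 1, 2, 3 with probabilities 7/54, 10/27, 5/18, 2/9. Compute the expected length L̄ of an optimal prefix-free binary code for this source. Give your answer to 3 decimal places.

1.981 bits/symbol

Repeatedly combine the two least-probable nodes; the expected code length is the sum of the merged weights.
merge 7/54 + 2/9 → 19/54
merge 5/18 + 19/54 → 17/27
merge 10/27 + 17/27 → 1
L = 19/54 + 17/27 + 1 = 107/54 ≈ 1.981 bits/symbol.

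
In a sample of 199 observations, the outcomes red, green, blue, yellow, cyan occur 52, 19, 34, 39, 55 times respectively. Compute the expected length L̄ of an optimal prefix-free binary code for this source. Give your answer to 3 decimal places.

Probabilities are the counts divided by 199.
Repeatedly combine the two least-probable nodes; the expected code length is the sum of the merged weights.
merge 19/199 + 34/199 → 53/199
merge 39/199 + 52/199 → 91/199
merge 53/199 + 55/199 → 108/199
merge 91/199 + 108/199 → 1
L = 53/199 + 91/199 + 108/199 + 1 = 451/199 ≈ 2.266 bits/symbol.

2.266 bits/symbol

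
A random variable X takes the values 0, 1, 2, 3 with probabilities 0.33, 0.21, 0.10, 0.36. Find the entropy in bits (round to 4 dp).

H = −Σ pᵢ log₂ pᵢ.
−0.33·log₂(0.33) = 0.5278
−0.21·log₂(0.21) = 0.4728
−0.10·log₂(0.10) = 0.3322
−0.36·log₂(0.36) = 0.5306
Sum ≈ 1.8635 → 1.8635 bits.

1.8635 bits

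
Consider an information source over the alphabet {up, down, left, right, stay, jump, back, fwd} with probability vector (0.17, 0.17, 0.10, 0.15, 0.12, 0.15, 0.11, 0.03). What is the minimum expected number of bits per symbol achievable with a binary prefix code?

2.96 bits/symbol

Repeatedly combine the two least-probable nodes; the expected code length is the sum of the merged weights.
merge 3/100 + 1/10 → 13/100
merge 11/100 + 3/25 → 23/100
merge 13/100 + 3/20 → 7/25
merge 3/20 + 17/100 → 8/25
merge 17/100 + 23/100 → 2/5
merge 7/25 + 8/25 → 3/5
merge 2/5 + 3/5 → 1
L = 13/100 + 23/100 + 7/25 + 8/25 + 2/5 + 3/5 + 1 = 74/25 = 2.96 bits/symbol.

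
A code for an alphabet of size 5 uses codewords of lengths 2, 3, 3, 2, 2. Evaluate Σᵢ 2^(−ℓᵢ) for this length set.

With common denominator 2^3 = 8: Σ 2^(−ℓᵢ) = 2/8 + 1/8 + 1/8 + 2/8 + 2/8 = 8/8 = 1.

1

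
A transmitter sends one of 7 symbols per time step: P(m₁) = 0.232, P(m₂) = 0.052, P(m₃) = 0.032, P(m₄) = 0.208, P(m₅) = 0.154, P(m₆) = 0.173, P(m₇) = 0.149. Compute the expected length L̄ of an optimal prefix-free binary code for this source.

2.644 bits/symbol

Repeatedly combine the two least-probable nodes; the expected code length is the sum of the merged weights.
merge 4/125 + 13/250 → 21/250
merge 21/250 + 149/1000 → 233/1000
merge 77/500 + 173/1000 → 327/1000
merge 26/125 + 29/125 → 11/25
merge 233/1000 + 327/1000 → 14/25
merge 11/25 + 14/25 → 1
L = 21/250 + 233/1000 + 327/1000 + 11/25 + 14/25 + 1 = 661/250 = 2.644 bits/symbol.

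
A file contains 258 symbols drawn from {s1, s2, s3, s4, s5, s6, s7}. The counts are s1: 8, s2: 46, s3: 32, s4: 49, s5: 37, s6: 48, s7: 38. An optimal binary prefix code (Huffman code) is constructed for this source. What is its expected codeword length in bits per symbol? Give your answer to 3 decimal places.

2.779 bits/symbol

Probabilities are the counts divided by 258.
Repeatedly combine the two least-probable nodes; the expected code length is the sum of the merged weights.
merge 4/129 + 16/129 → 20/129
merge 37/258 + 19/129 → 25/86
merge 20/129 + 23/129 → 1/3
merge 8/43 + 49/258 → 97/258
merge 25/86 + 1/3 → 161/258
merge 97/258 + 161/258 → 1
L = 20/129 + 25/86 + 1/3 + 97/258 + 161/258 + 1 = 239/86 ≈ 2.779 bits/symbol.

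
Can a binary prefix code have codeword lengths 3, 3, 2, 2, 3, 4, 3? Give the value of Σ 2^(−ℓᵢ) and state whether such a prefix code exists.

With common denominator 2^4 = 16: Σ 2^(−ℓᵢ) = 2/16 + 2/16 + 4/16 + 4/16 + 2/16 + 1/16 + 2/16 = 17/16 = 1.0625.
Kraft's inequality requires Σ ≤ 1; here Σ = 1.0625 > 1, so no such prefix code exists.

1.0625; no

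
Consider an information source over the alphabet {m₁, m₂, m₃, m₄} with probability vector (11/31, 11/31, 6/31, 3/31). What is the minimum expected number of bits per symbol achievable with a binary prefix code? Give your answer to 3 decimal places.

Repeatedly combine the two least-probable nodes; the expected code length is the sum of the merged weights.
merge 3/31 + 6/31 → 9/31
merge 9/31 + 11/31 → 20/31
merge 11/31 + 20/31 → 1
L = 9/31 + 20/31 + 1 = 60/31 ≈ 1.935 bits/symbol.

1.935 bits/symbol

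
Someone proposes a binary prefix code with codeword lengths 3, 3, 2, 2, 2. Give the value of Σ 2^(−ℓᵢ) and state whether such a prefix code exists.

With common denominator 2^3 = 8: Σ 2^(−ℓᵢ) = 1/8 + 1/8 + 2/8 + 2/8 + 2/8 = 8/8 = 1.
Kraft's inequality requires Σ ≤ 1; here Σ = 1 ≤ 1, so such a prefix code exists.

1; yes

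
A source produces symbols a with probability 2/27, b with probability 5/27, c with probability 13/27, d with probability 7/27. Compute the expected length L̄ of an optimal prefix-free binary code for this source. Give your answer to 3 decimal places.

Repeatedly combine the two least-probable nodes; the expected code length is the sum of the merged weights.
merge 2/27 + 5/27 → 7/27
merge 7/27 + 7/27 → 14/27
merge 13/27 + 14/27 → 1
L = 7/27 + 14/27 + 1 = 16/9 ≈ 1.778 bits/symbol.

1.778 bits/symbol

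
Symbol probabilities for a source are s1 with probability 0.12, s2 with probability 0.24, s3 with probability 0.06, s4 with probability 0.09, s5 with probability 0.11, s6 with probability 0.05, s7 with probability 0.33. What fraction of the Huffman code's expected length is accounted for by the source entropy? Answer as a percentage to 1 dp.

Entropy H = −Σ p log₂ p ≈ 2.5116 bits.
Huffman merges: 1/20+3/50→11/100; 9/100+11/100→1/5; 11/100+3/25→23/100; 1/5+23/100→43/100; 6/25+33/100→57/100; 43/100+57/100→1. L = 127/50 ≈ 2.5400.
Efficiency = H/L = 2.5116/2.5400 = 98.9%.

98.9%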